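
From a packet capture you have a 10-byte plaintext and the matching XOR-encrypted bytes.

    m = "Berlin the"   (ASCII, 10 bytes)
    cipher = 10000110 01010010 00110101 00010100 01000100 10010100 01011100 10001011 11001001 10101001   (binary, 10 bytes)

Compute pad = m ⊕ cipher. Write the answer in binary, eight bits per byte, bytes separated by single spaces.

11000100 00110111 01000111 01111000 00101101 11111010 01111100 11111111 10100001 11001100

Since cipher = m ⊕ pad, XORing both sides with m gives pad = m ⊕ cipher.
 66 ^ 134 = 196
101 ^  82 =  55
114 ^  53 =  71
108 ^  20 = 120
105 ^  68 =  45
110 ^ 148 = 250
 32 ^  92 = 124
116 ^ 139 = 255
104 ^ 201 = 161
101 ^ 169 = 204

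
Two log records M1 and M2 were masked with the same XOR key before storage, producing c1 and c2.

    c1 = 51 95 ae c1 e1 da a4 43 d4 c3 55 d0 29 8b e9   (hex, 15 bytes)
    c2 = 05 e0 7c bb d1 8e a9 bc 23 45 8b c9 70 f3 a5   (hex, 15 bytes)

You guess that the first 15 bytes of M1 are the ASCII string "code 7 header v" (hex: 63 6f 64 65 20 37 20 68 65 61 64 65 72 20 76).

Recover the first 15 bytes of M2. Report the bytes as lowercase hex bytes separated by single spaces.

First, c1 ⊕ c2 = (M1 ⊕ K) ⊕ (M2 ⊕ K) = M1 ⊕ M2, so the key drops out. Then M2 = (M1 ⊕ M2) ⊕ M1 over the first 15 bytes.
byte 0: (51 XOR 05) XOR 63 = 54 XOR 63 = 37
byte 1: (95 XOR e0) XOR 6f = 75 XOR 6f = 1a
byte 2: (ae XOR 7c) XOR 64 = d2 XOR 64 = b6
byte 3: (c1 XOR bb) XOR 65 = 7a XOR 65 = 1f
byte 4: (e1 XOR d1) XOR 20 = 30 XOR 20 = 10
byte 5: (da XOR 8e) XOR 37 = 54 XOR 37 = 63
byte 6: (a4 XOR a9) XOR 20 = 0d XOR 20 = 2d
byte 7: (43 XOR bc) XOR 68 = ff XOR 68 = 97
byte 8: (d4 XOR 23) XOR 65 = f7 XOR 65 = 92
byte 9: (c3 XOR 45) XOR 61 = 86 XOR 61 = e7
byte 10: (55 XOR 8b) XOR 64 = de XOR 64 = ba
byte 11: (d0 XOR c9) XOR 65 = 19 XOR 65 = 7c
byte 12: (29 XOR 70) XOR 72 = 59 XOR 72 = 2b
byte 13: (8b XOR f3) XOR 20 = 78 XOR 20 = 58
byte 14: (e9 XOR a5) XOR 76 = 4c XOR 76 = 3a

37 1a b6 1f 10 63 2d 97 92 e7 ba 7c 2b 58 3a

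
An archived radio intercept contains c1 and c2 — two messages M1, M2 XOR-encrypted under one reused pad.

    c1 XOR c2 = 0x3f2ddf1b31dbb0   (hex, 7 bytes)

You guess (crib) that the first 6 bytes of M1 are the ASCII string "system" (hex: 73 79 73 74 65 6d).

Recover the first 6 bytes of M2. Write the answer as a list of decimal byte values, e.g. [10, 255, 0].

[76, 84, 172, 111, 84, 182]

Since c1 ⊕ c2 = M1 ⊕ M2, XORing with the guessed M1 bytes yields the corresponding M2 bytes: M2 = (c1 ⊕ c2) ⊕ M1.
byte 0: 00111111 XOR 01110011 = 01001100
byte 1: 00101101 XOR 01111001 = 01010100
byte 2: 11011111 XOR 01110011 = 10101100
byte 3: 00011011 XOR 01110100 = 01101111
byte 4: 00110001 XOR 01100101 = 01010100
byte 5: 11011011 XOR 01101101 = 10110110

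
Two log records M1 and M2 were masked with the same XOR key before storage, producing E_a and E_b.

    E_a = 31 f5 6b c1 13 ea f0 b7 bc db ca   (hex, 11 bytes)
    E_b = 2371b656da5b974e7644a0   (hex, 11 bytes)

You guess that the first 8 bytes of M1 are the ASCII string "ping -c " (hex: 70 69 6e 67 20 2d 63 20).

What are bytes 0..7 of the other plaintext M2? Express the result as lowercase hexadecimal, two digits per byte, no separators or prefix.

First, E_a ⊕ E_b = (M1 ⊕ K) ⊕ (M2 ⊕ K) = M1 ⊕ M2, so the key drops out. Then M2 = (M1 ⊕ M2) ⊕ M1 over the first 8 bytes.
byte 0: (31 xor 23) xor 70 = 12 xor 70 = 62
byte 1: (f5 xor 71) xor 69 = 84 xor 69 = ed
byte 2: (6b xor b6) xor 6e = dd xor 6e = b3
byte 3: (c1 xor 56) xor 67 = 97 xor 67 = f0
byte 4: (13 xor da) xor 20 = c9 xor 20 = e9
byte 5: (ea xor 5b) xor 2d = b1 xor 2d = 9c
byte 6: (f0 xor 97) xor 63 = 67 xor 63 = 04
byte 7: (b7 xor 4e) xor 20 = f9 xor 20 = d9

62edb3f0e99c04d9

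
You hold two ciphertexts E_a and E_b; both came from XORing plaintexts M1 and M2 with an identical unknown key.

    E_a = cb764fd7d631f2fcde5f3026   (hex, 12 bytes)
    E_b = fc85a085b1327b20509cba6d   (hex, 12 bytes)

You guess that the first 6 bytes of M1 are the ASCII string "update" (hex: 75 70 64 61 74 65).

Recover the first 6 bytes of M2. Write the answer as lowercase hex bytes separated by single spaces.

42 83 8b 33 13 66

First, E_a ⊕ E_b = (M1 ⊕ K) ⊕ (M2 ⊕ K) = M1 ⊕ M2, so the key drops out. Then M2 = (M1 ⊕ M2) ⊕ M1 over the first 6 bytes.
byte 0: (cb XOR fc) XOR 75 = 37 XOR 75 = 42
byte 1: (76 XOR 85) XOR 70 = f3 XOR 70 = 83
byte 2: (4f XOR a0) XOR 64 = ef XOR 64 = 8b
byte 3: (d7 XOR 85) XOR 61 = 52 XOR 61 = 33
byte 4: (d6 XOR b1) XOR 74 = 67 XOR 74 = 13
byte 5: (31 XOR 32) XOR 65 = 03 XOR 65 = 66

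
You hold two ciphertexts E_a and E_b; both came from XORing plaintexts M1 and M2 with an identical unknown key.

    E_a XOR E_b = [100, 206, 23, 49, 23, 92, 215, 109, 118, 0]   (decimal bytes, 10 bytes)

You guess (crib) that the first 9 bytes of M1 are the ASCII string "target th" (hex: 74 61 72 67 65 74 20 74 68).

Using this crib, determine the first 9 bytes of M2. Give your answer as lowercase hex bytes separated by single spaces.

Since E_a ⊕ E_b = M1 ⊕ M2, XORing with the guessed M1 bytes yields the corresponding M2 bytes: M2 = (E_a ⊕ E_b) ⊕ M1.
64 xor 74 = 10
ce xor 61 = af
17 xor 72 = 65
31 xor 67 = 56
17 xor 65 = 72
5c xor 74 = 28
d7 xor 20 = f7
6d xor 74 = 19
76 xor 68 = 1e

10 af 65 56 72 28 f7 19 1e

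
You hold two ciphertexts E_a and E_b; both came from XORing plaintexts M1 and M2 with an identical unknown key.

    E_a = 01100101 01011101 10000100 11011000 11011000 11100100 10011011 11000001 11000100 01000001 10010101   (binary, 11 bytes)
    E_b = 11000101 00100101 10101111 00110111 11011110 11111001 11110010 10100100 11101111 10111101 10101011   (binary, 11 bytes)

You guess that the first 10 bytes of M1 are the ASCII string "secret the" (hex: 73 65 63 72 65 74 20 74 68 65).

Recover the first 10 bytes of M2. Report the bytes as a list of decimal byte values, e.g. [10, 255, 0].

First, E_a ⊕ E_b = (M1 ⊕ K) ⊕ (M2 ⊕ K) = M1 ⊕ M2, so the key drops out. Then M2 = (M1 ⊕ M2) ⊕ M1 over the first 10 bytes.
byte 0: (65 XOR c5) XOR 73 = a0 XOR 73 = d3
byte 1: (5d XOR 25) XOR 65 = 78 XOR 65 = 1d
byte 2: (84 XOR af) XOR 63 = 2b XOR 63 = 48
byte 3: (d8 XOR 37) XOR 72 = ef XOR 72 = 9d
byte 4: (d8 XOR de) XOR 65 = 06 XOR 65 = 63
byte 5: (e4 XOR f9) XOR 74 = 1d XOR 74 = 69
byte 6: (9b XOR f2) XOR 20 = 69 XOR 20 = 49
byte 7: (c1 XOR a4) XOR 74 = 65 XOR 74 = 11
byte 8: (c4 XOR ef) XOR 68 = 2b XOR 68 = 43
byte 9: (41 XOR bd) XOR 65 = fc XOR 65 = 99

[211, 29, 72, 157, 99, 105, 73, 17, 67, 153]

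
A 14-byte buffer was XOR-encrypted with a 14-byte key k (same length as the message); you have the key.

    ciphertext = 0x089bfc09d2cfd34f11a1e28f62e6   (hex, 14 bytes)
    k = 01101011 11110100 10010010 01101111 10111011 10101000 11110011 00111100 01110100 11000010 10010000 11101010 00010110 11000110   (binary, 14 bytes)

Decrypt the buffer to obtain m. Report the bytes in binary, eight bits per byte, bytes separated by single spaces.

08 ^ 6b = 63
9b ^ f4 = 6f
fc ^ 92 = 6e
09 ^ 6f = 66
d2 ^ bb = 69
cf ^ a8 = 67
d3 ^ f3 = 20
4f ^ 3c = 73
11 ^ 74 = 65
a1 ^ c2 = 63
e2 ^ 90 = 72
8f ^ ea = 65
62 ^ 16 = 74
e6 ^ c6 = 20

01100011 01101111 01101110 01100110 01101001 01100111 00100000 01110011 01100101 01100011 01110010 01100101 01110100 00100000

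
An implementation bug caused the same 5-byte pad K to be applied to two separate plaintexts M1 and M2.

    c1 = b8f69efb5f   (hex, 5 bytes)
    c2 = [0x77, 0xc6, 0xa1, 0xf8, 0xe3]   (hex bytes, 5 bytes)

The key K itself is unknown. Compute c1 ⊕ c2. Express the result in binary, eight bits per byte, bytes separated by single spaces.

c1 ⊕ c2 = (M1 ⊕ K) ⊕ (M2 ⊕ K) = M1 ⊕ M2 — the shared key cancels under XOR.
184 ⊕ 119 = 207
246 ⊕ 198 =  48
158 ⊕ 161 =  63
251 ⊕ 248 =   3
 95 ⊕ 227 = 188

11001111 00110000 00111111 00000011 10111100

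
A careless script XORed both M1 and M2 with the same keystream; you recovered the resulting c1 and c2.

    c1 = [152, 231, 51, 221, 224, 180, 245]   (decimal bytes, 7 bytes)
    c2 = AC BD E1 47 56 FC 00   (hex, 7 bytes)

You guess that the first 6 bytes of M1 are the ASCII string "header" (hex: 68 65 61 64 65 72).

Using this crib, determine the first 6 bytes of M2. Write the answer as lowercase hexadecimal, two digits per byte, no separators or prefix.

First, c1 ⊕ c2 = (M1 ⊕ K) ⊕ (M2 ⊕ K) = M1 ⊕ M2, so the key drops out. Then M2 = (M1 ⊕ M2) ⊕ M1 over the first 6 bytes.
byte 0: (98 ^ ac) ^ 68 = 34 ^ 68 = 5c
byte 1: (e7 ^ bd) ^ 65 = 5a ^ 65 = 3f
byte 2: (33 ^ e1) ^ 61 = d2 ^ 61 = b3
byte 3: (dd ^ 47) ^ 64 = 9a ^ 64 = fe
byte 4: (e0 ^ 56) ^ 65 = b6 ^ 65 = d3
byte 5: (b4 ^ fc) ^ 72 = 48 ^ 72 = 3a

5c3fb3fed33a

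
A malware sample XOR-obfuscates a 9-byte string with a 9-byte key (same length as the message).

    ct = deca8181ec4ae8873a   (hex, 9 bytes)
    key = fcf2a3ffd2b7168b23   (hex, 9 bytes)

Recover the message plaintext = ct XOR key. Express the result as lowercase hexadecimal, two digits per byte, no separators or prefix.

2238227e3efdfe0c19

222 ⊕ 252 =  34
202 ⊕ 242 =  56
129 ⊕ 163 =  34
129 ⊕ 255 = 126
236 ⊕ 210 =  62
 74 ⊕ 183 = 253
232 ⊕  22 = 254
135 ⊕ 139 =  12
 58 ⊕  35 =  25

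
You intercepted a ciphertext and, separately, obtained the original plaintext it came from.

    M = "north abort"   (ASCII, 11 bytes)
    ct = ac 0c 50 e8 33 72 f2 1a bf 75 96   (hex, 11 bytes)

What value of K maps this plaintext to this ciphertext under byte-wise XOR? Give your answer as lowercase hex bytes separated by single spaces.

Since ct = M ⊕ K, XORing both sides with M gives K = M ⊕ ct.
6e XOR ac = c2
6f XOR 0c = 63
72 XOR 50 = 22
74 XOR e8 = 9c
68 XOR 33 = 5b
20 XOR 72 = 52
61 XOR f2 = 93
62 XOR 1a = 78
6f XOR bf = d0
72 XOR 75 = 07
74 XOR 96 = e2

c2 63 22 9c 5b 52 93 78 d0 07 e2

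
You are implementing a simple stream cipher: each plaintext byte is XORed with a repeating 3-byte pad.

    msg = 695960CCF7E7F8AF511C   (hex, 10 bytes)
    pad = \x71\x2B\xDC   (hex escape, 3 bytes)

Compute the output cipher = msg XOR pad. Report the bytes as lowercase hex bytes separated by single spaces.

The 3-byte key repeats, so the effective keystream is 71 2b dc 71 2b dc 71 2b dc 71.
byte 0: 69 ⊕ 71 = 18
byte 1: 59 ⊕ 2b = 72
byte 2: 60 ⊕ dc = bc
byte 3: cc ⊕ 71 = bd
byte 4: f7 ⊕ 2b = dc
byte 5: e7 ⊕ dc = 3b
byte 6: f8 ⊕ 71 = 89
byte 7: af ⊕ 2b = 84
byte 8: 51 ⊕ dc = 8d
byte 9: 1c ⊕ 71 = 6d

18 72 bc bd dc 3b 89 84 8d 6d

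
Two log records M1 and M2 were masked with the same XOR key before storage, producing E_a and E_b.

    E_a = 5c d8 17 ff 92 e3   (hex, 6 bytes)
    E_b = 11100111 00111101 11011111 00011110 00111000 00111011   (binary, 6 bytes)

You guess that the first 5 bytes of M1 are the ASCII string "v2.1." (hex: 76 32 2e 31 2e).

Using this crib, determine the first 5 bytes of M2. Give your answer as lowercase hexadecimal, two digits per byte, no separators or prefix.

First, E_a ⊕ E_b = (M1 ⊕ K) ⊕ (M2 ⊕ K) = M1 ⊕ M2, so the key drops out. Then M2 = (M1 ⊕ M2) ⊕ M1 over the first 5 bytes.
byte 0: (5c ⊕ e7) ⊕ 76 = bb ⊕ 76 = cd
byte 1: (d8 ⊕ 3d) ⊕ 32 = e5 ⊕ 32 = d7
byte 2: (17 ⊕ df) ⊕ 2e = c8 ⊕ 2e = e6
byte 3: (ff ⊕ 1e) ⊕ 31 = e1 ⊕ 31 = d0
byte 4: (92 ⊕ 38) ⊕ 2e = aa ⊕ 2e = 84

cdd7e6d084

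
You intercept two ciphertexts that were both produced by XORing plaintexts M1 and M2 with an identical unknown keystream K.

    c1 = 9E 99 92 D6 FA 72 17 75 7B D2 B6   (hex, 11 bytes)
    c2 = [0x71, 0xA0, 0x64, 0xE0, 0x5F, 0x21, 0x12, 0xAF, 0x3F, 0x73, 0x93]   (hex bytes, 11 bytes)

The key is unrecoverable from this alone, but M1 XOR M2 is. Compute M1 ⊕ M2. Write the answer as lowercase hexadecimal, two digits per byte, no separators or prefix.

c1 ⊕ c2 = (M1 ⊕ K) ⊕ (M2 ⊕ K) = M1 ⊕ M2 — the shared key cancels under XOR.
byte 0: 9e ⊕ 71 = ef
byte 1: 99 ⊕ a0 = 39
byte 2: 92 ⊕ 64 = f6
byte 3: d6 ⊕ e0 = 36
byte 4: fa ⊕ 5f = a5
byte 5: 72 ⊕ 21 = 53
byte 6: 17 ⊕ 12 = 05
byte 7: 75 ⊕ af = da
byte 8: 7b ⊕ 3f = 44
byte 9: d2 ⊕ 73 = a1
byte 10: b6 ⊕ 93 = 25

ef39f636a55305da44a125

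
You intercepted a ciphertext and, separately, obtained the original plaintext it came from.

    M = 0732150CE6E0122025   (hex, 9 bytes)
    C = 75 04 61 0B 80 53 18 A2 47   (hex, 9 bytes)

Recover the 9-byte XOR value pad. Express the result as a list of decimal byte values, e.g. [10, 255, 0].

[114, 54, 116, 7, 102, 179, 10, 130, 98]

Since C = M ⊕ pad, XORing both sides with M gives pad = M ⊕ C.
07 XOR 75 = 72
32 XOR 04 = 36
15 XOR 61 = 74
0c XOR 0b = 07
e6 XOR 80 = 66
e0 XOR 53 = b3
12 XOR 18 = 0a
20 XOR a2 = 82
25 XOR 47 = 62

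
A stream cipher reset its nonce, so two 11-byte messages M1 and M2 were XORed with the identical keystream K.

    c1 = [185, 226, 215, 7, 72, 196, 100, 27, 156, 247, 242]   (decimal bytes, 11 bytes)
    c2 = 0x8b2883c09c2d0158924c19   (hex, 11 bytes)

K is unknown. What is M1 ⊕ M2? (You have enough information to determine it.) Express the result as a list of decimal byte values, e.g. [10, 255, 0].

c1 ⊕ c2 = (M1 ⊕ K) ⊕ (M2 ⊕ K) = M1 ⊕ M2 — the shared key cancels under XOR.
byte 0: 185 ⊕ 139 =  50
byte 1: 226 ⊕  40 = 202
byte 2: 215 ⊕ 131 =  84
byte 3:   7 ⊕ 192 = 199
byte 4:  72 ⊕ 156 = 212
byte 5: 196 ⊕  45 = 233
byte 6: 100 ⊕   1 = 101
byte 7:  27 ⊕  88 =  67
byte 8: 156 ⊕ 146 =  14
byte 9: 247 ⊕  76 = 187
byte 10: 242 ⊕  25 = 235

[50, 202, 84, 199, 212, 233, 101, 67, 14, 187, 235]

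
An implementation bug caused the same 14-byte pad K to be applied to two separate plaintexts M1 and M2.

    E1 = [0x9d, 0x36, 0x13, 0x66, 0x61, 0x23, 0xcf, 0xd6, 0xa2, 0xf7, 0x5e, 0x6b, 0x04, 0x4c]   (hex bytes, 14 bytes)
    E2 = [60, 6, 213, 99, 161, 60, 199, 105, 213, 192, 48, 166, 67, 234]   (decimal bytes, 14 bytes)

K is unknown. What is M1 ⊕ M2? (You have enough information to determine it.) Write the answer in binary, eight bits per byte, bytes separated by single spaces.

E1 ⊕ E2 = (M1 ⊕ K) ⊕ (M2 ⊕ K) = M1 ⊕ M2 — the shared key cancels under XOR.
10011101 xor 00111100 = 10100001
00110110 xor 00000110 = 00110000
00010011 xor 11010101 = 11000110
01100110 xor 01100011 = 00000101
01100001 xor 10100001 = 11000000
00100011 xor 00111100 = 00011111
11001111 xor 11000111 = 00001000
11010110 xor 01101001 = 10111111
10100010 xor 11010101 = 01110111
11110111 xor 11000000 = 00110111
01011110 xor 00110000 = 01101110
01101011 xor 10100110 = 11001101
00000100 xor 01000011 = 01000111
01001100 xor 11101010 = 10100110

10100001 00110000 11000110 00000101 11000000 00011111 00001000 10111111 01110111 00110111 01101110 11001101 01000111 10100110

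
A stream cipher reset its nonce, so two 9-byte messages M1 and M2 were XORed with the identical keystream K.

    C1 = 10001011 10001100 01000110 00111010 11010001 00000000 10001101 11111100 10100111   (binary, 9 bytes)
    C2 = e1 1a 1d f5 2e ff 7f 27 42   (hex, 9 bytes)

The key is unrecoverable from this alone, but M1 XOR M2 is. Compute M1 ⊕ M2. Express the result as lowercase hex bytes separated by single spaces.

6a 96 5b cf ff ff f2 db e5

C1 ⊕ C2 = (M1 ⊕ K) ⊕ (M2 ⊕ K) = M1 ⊕ M2 — the shared key cancels under XOR.
8b XOR e1 = 6a
8c XOR 1a = 96
46 XOR 1d = 5b
3a XOR f5 = cf
d1 XOR 2e = ff
00 XOR ff = ff
8d XOR 7f = f2
fc XOR 27 = db
a7 XOR 42 = e5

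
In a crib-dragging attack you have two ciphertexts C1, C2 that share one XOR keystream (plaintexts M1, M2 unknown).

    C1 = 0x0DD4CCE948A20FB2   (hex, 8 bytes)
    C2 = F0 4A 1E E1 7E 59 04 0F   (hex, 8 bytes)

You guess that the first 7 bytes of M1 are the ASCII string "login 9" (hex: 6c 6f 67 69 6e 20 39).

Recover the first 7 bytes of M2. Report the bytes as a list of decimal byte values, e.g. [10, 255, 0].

[145, 241, 181, 97, 88, 219, 50]

First, C1 ⊕ C2 = (M1 ⊕ K) ⊕ (M2 ⊕ K) = M1 ⊕ M2, so the key drops out. Then M2 = (M1 ⊕ M2) ⊕ M1 over the first 7 bytes.
byte 0: (0d ⊕ f0) ⊕ 6c = fd ⊕ 6c = 91
byte 1: (d4 ⊕ 4a) ⊕ 6f = 9e ⊕ 6f = f1
byte 2: (cc ⊕ 1e) ⊕ 67 = d2 ⊕ 67 = b5
byte 3: (e9 ⊕ e1) ⊕ 69 = 08 ⊕ 69 = 61
byte 4: (48 ⊕ 7e) ⊕ 6e = 36 ⊕ 6e = 58
byte 5: (a2 ⊕ 59) ⊕ 20 = fb ⊕ 20 = db
byte 6: (0f ⊕ 04) ⊕ 39 = 0b ⊕ 39 = 32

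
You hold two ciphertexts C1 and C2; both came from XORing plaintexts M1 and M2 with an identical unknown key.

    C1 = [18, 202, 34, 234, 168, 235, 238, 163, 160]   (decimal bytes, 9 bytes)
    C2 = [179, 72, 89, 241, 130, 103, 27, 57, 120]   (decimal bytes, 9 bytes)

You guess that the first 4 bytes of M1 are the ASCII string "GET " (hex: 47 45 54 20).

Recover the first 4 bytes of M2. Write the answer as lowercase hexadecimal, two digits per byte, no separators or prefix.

e6c72f3b

First, C1 ⊕ C2 = (M1 ⊕ K) ⊕ (M2 ⊕ K) = M1 ⊕ M2, so the key drops out. Then M2 = (M1 ⊕ M2) ⊕ M1 over the first 4 bytes.
byte 0: (12 ⊕ b3) ⊕ 47 = a1 ⊕ 47 = e6
byte 1: (ca ⊕ 48) ⊕ 45 = 82 ⊕ 45 = c7
byte 2: (22 ⊕ 59) ⊕ 54 = 7b ⊕ 54 = 2f
byte 3: (ea ⊕ f1) ⊕ 20 = 1b ⊕ 20 = 3b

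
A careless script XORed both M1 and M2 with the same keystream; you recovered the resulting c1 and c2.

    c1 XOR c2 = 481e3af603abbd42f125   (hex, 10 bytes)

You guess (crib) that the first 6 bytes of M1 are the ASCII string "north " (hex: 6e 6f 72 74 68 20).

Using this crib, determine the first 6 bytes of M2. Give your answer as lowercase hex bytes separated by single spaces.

26 71 48 82 6b 8b

Since c1 ⊕ c2 = M1 ⊕ M2, XORing with the guessed M1 bytes yields the corresponding M2 bytes: M2 = (c1 ⊕ c2) ⊕ M1.
48 XOR 6e = 26
1e XOR 6f = 71
3a XOR 72 = 48
f6 XOR 74 = 82
03 XOR 68 = 6b
ab XOR 20 = 8b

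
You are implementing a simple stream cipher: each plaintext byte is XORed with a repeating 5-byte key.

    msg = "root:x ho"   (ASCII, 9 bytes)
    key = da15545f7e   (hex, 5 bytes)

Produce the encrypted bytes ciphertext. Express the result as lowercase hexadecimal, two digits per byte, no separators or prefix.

a87a3b2b44a2353c30

The 5-byte key repeats, so the effective keystream is da 15 54 5f 7e da 15 54 5f.
byte 0: 72 XOR da = a8
byte 1: 6f XOR 15 = 7a
byte 2: 6f XOR 54 = 3b
byte 3: 74 XOR 5f = 2b
byte 4: 3a XOR 7e = 44
byte 5: 78 XOR da = a2
byte 6: 20 XOR 15 = 35
byte 7: 68 XOR 54 = 3c
byte 8: 6f XOR 5f = 30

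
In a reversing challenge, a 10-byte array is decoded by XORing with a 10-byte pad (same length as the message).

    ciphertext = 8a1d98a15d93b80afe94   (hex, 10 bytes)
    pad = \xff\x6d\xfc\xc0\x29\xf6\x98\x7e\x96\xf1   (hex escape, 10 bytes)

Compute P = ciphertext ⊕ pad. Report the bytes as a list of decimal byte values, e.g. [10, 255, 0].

[117, 112, 100, 97, 116, 101, 32, 116, 104, 101]

byte 0: 8a ⊕ ff = 75
byte 1: 1d ⊕ 6d = 70
byte 2: 98 ⊕ fc = 64
byte 3: a1 ⊕ c0 = 61
byte 4: 5d ⊕ 29 = 74
byte 5: 93 ⊕ f6 = 65
byte 6: b8 ⊕ 98 = 20
byte 7: 0a ⊕ 7e = 74
byte 8: fe ⊕ 96 = 68
byte 9: 94 ⊕ f1 = 65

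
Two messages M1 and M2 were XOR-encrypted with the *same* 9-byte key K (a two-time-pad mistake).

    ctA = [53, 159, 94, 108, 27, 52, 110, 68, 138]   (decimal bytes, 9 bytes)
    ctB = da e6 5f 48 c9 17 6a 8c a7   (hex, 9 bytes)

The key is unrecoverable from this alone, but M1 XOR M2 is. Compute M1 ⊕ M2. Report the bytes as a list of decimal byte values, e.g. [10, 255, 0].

[239, 121, 1, 36, 210, 35, 4, 200, 45]

ctA ⊕ ctB = (M1 ⊕ K) ⊕ (M2 ⊕ K) = M1 ⊕ M2 — the shared key cancels under XOR.
35 ⊕ da = ef
9f ⊕ e6 = 79
5e ⊕ 5f = 01
6c ⊕ 48 = 24
1b ⊕ c9 = d2
34 ⊕ 17 = 23
6e ⊕ 6a = 04
44 ⊕ 8c = c8
8a ⊕ a7 = 2d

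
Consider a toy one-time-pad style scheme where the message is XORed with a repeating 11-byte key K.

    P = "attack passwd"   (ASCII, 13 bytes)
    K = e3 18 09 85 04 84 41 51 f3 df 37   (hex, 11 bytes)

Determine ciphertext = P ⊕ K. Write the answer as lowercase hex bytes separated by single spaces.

The 11-byte key repeats, so the effective keystream is e3 18 09 85 04 84 41 51 f3 df 37 e3 18.
byte 0: 61 ^ e3 = 82
byte 1: 74 ^ 18 = 6c
byte 2: 74 ^ 09 = 7d
byte 3: 61 ^ 85 = e4
byte 4: 63 ^ 04 = 67
byte 5: 6b ^ 84 = ef
byte 6: 20 ^ 41 = 61
byte 7: 70 ^ 51 = 21
byte 8: 61 ^ f3 = 92
byte 9: 73 ^ df = ac
byte 10: 73 ^ 37 = 44
byte 11: 77 ^ e3 = 94
byte 12: 64 ^ 18 = 7c

82 6c 7d e4 67 ef 61 21 92 ac 44 94 7c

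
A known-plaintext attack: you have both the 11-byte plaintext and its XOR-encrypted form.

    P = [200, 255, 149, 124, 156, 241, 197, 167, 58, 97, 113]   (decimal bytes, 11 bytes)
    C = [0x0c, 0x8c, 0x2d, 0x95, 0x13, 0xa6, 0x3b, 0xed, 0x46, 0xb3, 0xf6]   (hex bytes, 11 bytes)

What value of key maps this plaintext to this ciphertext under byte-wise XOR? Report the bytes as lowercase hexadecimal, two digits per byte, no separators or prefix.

c473b8e98f57fe4a7cd287

Since C = P ⊕ key, XORing both sides with P gives key = P ⊕ C.
200 ^  12 = 196
255 ^ 140 = 115
149 ^  45 = 184
124 ^ 149 = 233
156 ^  19 = 143
241 ^ 166 =  87
197 ^  59 = 254
167 ^ 237 =  74
 58 ^  70 = 124
 97 ^ 179 = 210
113 ^ 246 = 135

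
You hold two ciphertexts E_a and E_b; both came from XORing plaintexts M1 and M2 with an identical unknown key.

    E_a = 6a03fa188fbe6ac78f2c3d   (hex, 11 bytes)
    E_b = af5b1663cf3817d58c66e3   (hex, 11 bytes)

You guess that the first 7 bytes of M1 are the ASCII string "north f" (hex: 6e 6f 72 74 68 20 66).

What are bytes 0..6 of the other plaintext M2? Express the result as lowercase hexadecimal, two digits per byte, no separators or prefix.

First, E_a ⊕ E_b = (M1 ⊕ K) ⊕ (M2 ⊕ K) = M1 ⊕ M2, so the key drops out. Then M2 = (M1 ⊕ M2) ⊕ M1 over the first 7 bytes.
byte 0: (6a xor af) xor 6e = c5 xor 6e = ab
byte 1: (03 xor 5b) xor 6f = 58 xor 6f = 37
byte 2: (fa xor 16) xor 72 = ec xor 72 = 9e
byte 3: (18 xor 63) xor 74 = 7b xor 74 = 0f
byte 4: (8f xor cf) xor 68 = 40 xor 68 = 28
byte 5: (be xor 38) xor 20 = 86 xor 20 = a6
byte 6: (6a xor 17) xor 66 = 7d xor 66 = 1b

ab379e0f28a61b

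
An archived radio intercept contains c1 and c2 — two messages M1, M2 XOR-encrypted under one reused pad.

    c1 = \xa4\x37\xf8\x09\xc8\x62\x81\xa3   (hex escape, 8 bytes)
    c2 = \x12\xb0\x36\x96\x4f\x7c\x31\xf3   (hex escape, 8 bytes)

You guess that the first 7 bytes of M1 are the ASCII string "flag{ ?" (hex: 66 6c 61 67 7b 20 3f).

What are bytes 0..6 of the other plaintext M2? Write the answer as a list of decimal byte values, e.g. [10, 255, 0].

First, c1 ⊕ c2 = (M1 ⊕ K) ⊕ (M2 ⊕ K) = M1 ⊕ M2, so the key drops out. Then M2 = (M1 ⊕ M2) ⊕ M1 over the first 7 bytes.
byte 0: (a4 xor 12) xor 66 = b6 xor 66 = d0
byte 1: (37 xor b0) xor 6c = 87 xor 6c = eb
byte 2: (f8 xor 36) xor 61 = ce xor 61 = af
byte 3: (09 xor 96) xor 67 = 9f xor 67 = f8
byte 4: (c8 xor 4f) xor 7b = 87 xor 7b = fc
byte 5: (62 xor 7c) xor 20 = 1e xor 20 = 3e
byte 6: (81 xor 31) xor 3f = b0 xor 3f = 8f

[208, 235, 175, 248, 252, 62, 143]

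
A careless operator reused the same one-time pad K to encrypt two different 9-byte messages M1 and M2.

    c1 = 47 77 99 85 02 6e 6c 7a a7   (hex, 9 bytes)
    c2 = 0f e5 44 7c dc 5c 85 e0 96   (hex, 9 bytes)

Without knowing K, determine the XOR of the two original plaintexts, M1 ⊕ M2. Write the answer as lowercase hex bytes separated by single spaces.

48 92 dd f9 de 32 e9 9a 31

c1 ⊕ c2 = (M1 ⊕ K) ⊕ (M2 ⊕ K) = M1 ⊕ M2 — the shared key cancels under XOR.
47 ⊕ 0f = 48
77 ⊕ e5 = 92
99 ⊕ 44 = dd
85 ⊕ 7c = f9
02 ⊕ dc = de
6e ⊕ 5c = 32
6c ⊕ 85 = e9
7a ⊕ e0 = 9a
a7 ⊕ 96 = 31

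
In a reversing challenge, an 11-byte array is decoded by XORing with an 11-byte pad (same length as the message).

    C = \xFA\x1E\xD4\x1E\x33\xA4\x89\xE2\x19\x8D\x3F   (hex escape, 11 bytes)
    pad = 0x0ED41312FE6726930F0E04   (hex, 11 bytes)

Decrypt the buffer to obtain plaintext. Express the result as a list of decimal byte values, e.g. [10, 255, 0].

[244, 202, 199, 12, 205, 195, 175, 113, 22, 131, 59]

byte 0: 11111010 xor 00001110 = 11110100
byte 1: 00011110 xor 11010100 = 11001010
byte 2: 11010100 xor 00010011 = 11000111
byte 3: 00011110 xor 00010010 = 00001100
byte 4: 00110011 xor 11111110 = 11001101
byte 5: 10100100 xor 01100111 = 11000011
byte 6: 10001001 xor 00100110 = 10101111
byte 7: 11100010 xor 10010011 = 01110001
byte 8: 00011001 xor 00001111 = 00010110
byte 9: 10001101 xor 00001110 = 10000011
byte 10: 00111111 xor 00000100 = 00111011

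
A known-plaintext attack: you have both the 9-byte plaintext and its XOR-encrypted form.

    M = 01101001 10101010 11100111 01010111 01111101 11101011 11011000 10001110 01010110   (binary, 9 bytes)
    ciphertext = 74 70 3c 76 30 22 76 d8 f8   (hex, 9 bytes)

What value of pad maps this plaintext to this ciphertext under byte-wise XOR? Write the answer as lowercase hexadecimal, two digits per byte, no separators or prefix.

1ddadb214dc9ae56ae

Since ciphertext = M ⊕ pad, XORing both sides with M gives pad = M ⊕ ciphertext.
01101001 ^ 01110100 = 00011101
10101010 ^ 01110000 = 11011010
11100111 ^ 00111100 = 11011011
01010111 ^ 01110110 = 00100001
01111101 ^ 00110000 = 01001101
11101011 ^ 00100010 = 11001001
11011000 ^ 01110110 = 10101110
10001110 ^ 11011000 = 01010110
01010110 ^ 11111000 = 10101110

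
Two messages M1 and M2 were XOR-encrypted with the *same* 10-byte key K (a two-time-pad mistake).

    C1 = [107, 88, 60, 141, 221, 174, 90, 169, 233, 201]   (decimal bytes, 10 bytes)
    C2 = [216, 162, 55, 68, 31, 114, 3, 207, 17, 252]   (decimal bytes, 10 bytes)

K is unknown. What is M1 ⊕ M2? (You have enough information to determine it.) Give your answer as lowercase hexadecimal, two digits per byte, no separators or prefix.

C1 ⊕ C2 = (M1 ⊕ K) ⊕ (M2 ⊕ K) = M1 ⊕ M2 — the shared key cancels under XOR.
107 xor 216 = 179
 88 xor 162 = 250
 60 xor  55 =  11
141 xor  68 = 201
221 xor  31 = 194
174 xor 114 = 220
 90 xor   3 =  89
169 xor 207 = 102
233 xor  17 = 248
201 xor 252 =  53

b3fa0bc9c2dc5966f835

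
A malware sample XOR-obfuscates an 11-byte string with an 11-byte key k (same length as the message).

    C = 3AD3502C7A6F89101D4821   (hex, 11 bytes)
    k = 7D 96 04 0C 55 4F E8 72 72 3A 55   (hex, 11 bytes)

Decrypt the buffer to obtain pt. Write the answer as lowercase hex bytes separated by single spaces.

3a ⊕ 7d = 47
d3 ⊕ 96 = 45
50 ⊕ 04 = 54
2c ⊕ 0c = 20
7a ⊕ 55 = 2f
6f ⊕ 4f = 20
89 ⊕ e8 = 61
10 ⊕ 72 = 62
1d ⊕ 72 = 6f
48 ⊕ 3a = 72
21 ⊕ 55 = 74

47 45 54 20 2f 20 61 62 6f 72 74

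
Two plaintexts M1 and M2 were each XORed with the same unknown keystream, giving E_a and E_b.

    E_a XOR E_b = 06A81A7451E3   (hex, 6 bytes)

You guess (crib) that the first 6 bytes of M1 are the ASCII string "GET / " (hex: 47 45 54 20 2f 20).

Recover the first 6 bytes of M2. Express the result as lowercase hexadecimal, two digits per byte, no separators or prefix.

Since E_a ⊕ E_b = M1 ⊕ M2, XORing with the guessed M1 bytes yields the corresponding M2 bytes: M2 = (E_a ⊕ E_b) ⊕ M1.
byte 0: 06 ^ 47 = 41
byte 1: a8 ^ 45 = ed
byte 2: 1a ^ 54 = 4e
byte 3: 74 ^ 20 = 54
byte 4: 51 ^ 2f = 7e
byte 5: e3 ^ 20 = c3

41ed4e547ec3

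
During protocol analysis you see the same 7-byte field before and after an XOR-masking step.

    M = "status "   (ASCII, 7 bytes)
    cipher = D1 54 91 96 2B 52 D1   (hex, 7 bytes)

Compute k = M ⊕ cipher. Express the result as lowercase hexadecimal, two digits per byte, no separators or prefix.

Since cipher = M ⊕ k, XORing both sides with M gives k = M ⊕ cipher.
byte 0: 73 ^ d1 = a2
byte 1: 74 ^ 54 = 20
byte 2: 61 ^ 91 = f0
byte 3: 74 ^ 96 = e2
byte 4: 75 ^ 2b = 5e
byte 5: 73 ^ 52 = 21
byte 6: 20 ^ d1 = f1

a220f0e25e21f1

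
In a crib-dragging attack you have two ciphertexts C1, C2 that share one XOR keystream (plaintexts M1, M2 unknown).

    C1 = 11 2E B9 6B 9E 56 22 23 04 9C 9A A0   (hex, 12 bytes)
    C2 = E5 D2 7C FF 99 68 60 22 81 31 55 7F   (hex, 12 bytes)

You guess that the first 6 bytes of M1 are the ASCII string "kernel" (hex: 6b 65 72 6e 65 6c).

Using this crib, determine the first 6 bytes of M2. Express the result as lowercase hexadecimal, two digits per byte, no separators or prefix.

First, C1 ⊕ C2 = (M1 ⊕ K) ⊕ (M2 ⊕ K) = M1 ⊕ M2, so the key drops out. Then M2 = (M1 ⊕ M2) ⊕ M1 over the first 6 bytes.
byte 0: (11 xor e5) xor 6b = f4 xor 6b = 9f
byte 1: (2e xor d2) xor 65 = fc xor 65 = 99
byte 2: (b9 xor 7c) xor 72 = c5 xor 72 = b7
byte 3: (6b xor ff) xor 6e = 94 xor 6e = fa
byte 4: (9e xor 99) xor 65 = 07 xor 65 = 62
byte 5: (56 xor 68) xor 6c = 3e xor 6c = 52

9f99b7fa6252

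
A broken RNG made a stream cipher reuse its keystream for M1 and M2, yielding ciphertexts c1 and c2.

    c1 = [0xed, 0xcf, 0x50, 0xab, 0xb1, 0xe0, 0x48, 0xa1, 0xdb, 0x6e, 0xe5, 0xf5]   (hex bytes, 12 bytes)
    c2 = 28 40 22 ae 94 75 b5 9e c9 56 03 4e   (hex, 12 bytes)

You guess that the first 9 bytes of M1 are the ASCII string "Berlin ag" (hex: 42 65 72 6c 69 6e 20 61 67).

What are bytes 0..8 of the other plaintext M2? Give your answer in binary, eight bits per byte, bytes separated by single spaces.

First, c1 ⊕ c2 = (M1 ⊕ K) ⊕ (M2 ⊕ K) = M1 ⊕ M2, so the key drops out. Then M2 = (M1 ⊕ M2) ⊕ M1 over the first 9 bytes.
byte 0: (ed ⊕ 28) ⊕ 42 = c5 ⊕ 42 = 87
byte 1: (cf ⊕ 40) ⊕ 65 = 8f ⊕ 65 = ea
byte 2: (50 ⊕ 22) ⊕ 72 = 72 ⊕ 72 = 00
byte 3: (ab ⊕ ae) ⊕ 6c = 05 ⊕ 6c = 69
byte 4: (b1 ⊕ 94) ⊕ 69 = 25 ⊕ 69 = 4c
byte 5: (e0 ⊕ 75) ⊕ 6e = 95 ⊕ 6e = fb
byte 6: (48 ⊕ b5) ⊕ 20 = fd ⊕ 20 = dd
byte 7: (a1 ⊕ 9e) ⊕ 61 = 3f ⊕ 61 = 5e
byte 8: (db ⊕ c9) ⊕ 67 = 12 ⊕ 67 = 75

10000111 11101010 00000000 01101001 01001100 11111011 11011101 01011110 01110101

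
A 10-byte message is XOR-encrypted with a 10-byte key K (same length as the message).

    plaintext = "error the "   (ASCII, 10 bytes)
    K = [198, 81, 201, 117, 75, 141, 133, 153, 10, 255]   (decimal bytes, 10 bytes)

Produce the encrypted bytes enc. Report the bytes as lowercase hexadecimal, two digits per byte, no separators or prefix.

a323bb1a39adf1f16fdf

XOR is its own inverse, so applying the key byte-wise gives the result directly.
65 ⊕ c6 = a3
72 ⊕ 51 = 23
72 ⊕ c9 = bb
6f ⊕ 75 = 1a
72 ⊕ 4b = 39
20 ⊕ 8d = ad
74 ⊕ 85 = f1
68 ⊕ 99 = f1
65 ⊕ 0a = 6f
20 ⊕ ff = df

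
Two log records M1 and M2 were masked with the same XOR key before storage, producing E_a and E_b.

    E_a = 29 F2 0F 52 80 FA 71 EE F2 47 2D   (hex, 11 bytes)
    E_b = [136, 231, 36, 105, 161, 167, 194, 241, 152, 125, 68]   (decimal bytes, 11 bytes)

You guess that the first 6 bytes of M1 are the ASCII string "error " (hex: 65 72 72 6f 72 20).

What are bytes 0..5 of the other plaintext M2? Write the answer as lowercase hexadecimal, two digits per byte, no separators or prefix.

First, E_a ⊕ E_b = (M1 ⊕ K) ⊕ (M2 ⊕ K) = M1 ⊕ M2, so the key drops out. Then M2 = (M1 ⊕ M2) ⊕ M1 over the first 6 bytes.
byte 0: (29 XOR 88) XOR 65 = a1 XOR 65 = c4
byte 1: (f2 XOR e7) XOR 72 = 15 XOR 72 = 67
byte 2: (0f XOR 24) XOR 72 = 2b XOR 72 = 59
byte 3: (52 XOR 69) XOR 6f = 3b XOR 6f = 54
byte 4: (80 XOR a1) XOR 72 = 21 XOR 72 = 53
byte 5: (fa XOR a7) XOR 20 = 5d XOR 20 = 7d

c4675954537d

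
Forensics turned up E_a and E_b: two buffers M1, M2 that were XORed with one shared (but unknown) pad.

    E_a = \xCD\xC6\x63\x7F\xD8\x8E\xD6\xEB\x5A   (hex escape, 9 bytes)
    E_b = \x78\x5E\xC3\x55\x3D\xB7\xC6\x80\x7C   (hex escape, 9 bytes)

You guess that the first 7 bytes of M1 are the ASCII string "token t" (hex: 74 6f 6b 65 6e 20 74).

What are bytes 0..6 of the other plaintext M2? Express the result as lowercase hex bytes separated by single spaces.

First, E_a ⊕ E_b = (M1 ⊕ K) ⊕ (M2 ⊕ K) = M1 ⊕ M2, so the key drops out. Then M2 = (M1 ⊕ M2) ⊕ M1 over the first 7 bytes.
byte 0: (cd XOR 78) XOR 74 = b5 XOR 74 = c1
byte 1: (c6 XOR 5e) XOR 6f = 98 XOR 6f = f7
byte 2: (63 XOR c3) XOR 6b = a0 XOR 6b = cb
byte 3: (7f XOR 55) XOR 65 = 2a XOR 65 = 4f
byte 4: (d8 XOR 3d) XOR 6e = e5 XOR 6e = 8b
byte 5: (8e XOR b7) XOR 20 = 39 XOR 20 = 19
byte 6: (d6 XOR c6) XOR 74 = 10 XOR 74 = 64

c1 f7 cb 4f 8b 19 64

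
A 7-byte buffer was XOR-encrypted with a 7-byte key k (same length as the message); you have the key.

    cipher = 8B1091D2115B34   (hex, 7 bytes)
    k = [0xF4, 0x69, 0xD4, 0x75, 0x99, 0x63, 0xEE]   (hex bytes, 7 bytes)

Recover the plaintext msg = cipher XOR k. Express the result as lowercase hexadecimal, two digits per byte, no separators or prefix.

7f7945a78838da

XOR is its own inverse, so applying the key byte-wise gives the result directly.
byte 0: 10001011 xor 11110100 = 01111111
byte 1: 00010000 xor 01101001 = 01111001
byte 2: 10010001 xor 11010100 = 01000101
byte 3: 11010010 xor 01110101 = 10100111
byte 4: 00010001 xor 10011001 = 10001000
byte 5: 01011011 xor 01100011 = 00111000
byte 6: 00110100 xor 11101110 = 11011010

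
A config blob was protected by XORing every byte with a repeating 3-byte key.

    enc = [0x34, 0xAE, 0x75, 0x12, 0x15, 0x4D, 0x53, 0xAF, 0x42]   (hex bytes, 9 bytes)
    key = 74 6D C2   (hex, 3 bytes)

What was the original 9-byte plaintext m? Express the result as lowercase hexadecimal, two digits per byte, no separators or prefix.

40c3b766788f27c280

The 3-byte key repeats, so the effective keystream is 74 6d c2 74 6d c2 74 6d c2.
byte 0:  52 XOR 116 =  64
byte 1: 174 XOR 109 = 195
byte 2: 117 XOR 194 = 183
byte 3:  18 XOR 116 = 102
byte 4:  21 XOR 109 = 120
byte 5:  77 XOR 194 = 143
byte 6:  83 XOR 116 =  39
byte 7: 175 XOR 109 = 194
byte 8:  66 XOR 194 = 128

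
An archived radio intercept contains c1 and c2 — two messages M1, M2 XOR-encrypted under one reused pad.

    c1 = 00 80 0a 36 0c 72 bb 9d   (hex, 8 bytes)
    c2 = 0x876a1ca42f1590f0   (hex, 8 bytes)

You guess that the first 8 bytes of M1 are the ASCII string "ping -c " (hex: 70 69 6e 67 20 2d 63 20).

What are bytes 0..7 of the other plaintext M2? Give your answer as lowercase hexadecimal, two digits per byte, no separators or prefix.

f78378f5034a484d

First, c1 ⊕ c2 = (M1 ⊕ K) ⊕ (M2 ⊕ K) = M1 ⊕ M2, so the key drops out. Then M2 = (M1 ⊕ M2) ⊕ M1 over the first 8 bytes.
byte 0: (00 ⊕ 87) ⊕ 70 = 87 ⊕ 70 = f7
byte 1: (80 ⊕ 6a) ⊕ 69 = ea ⊕ 69 = 83
byte 2: (0a ⊕ 1c) ⊕ 6e = 16 ⊕ 6e = 78
byte 3: (36 ⊕ a4) ⊕ 67 = 92 ⊕ 67 = f5
byte 4: (0c ⊕ 2f) ⊕ 20 = 23 ⊕ 20 = 03
byte 5: (72 ⊕ 15) ⊕ 2d = 67 ⊕ 2d = 4a
byte 6: (bb ⊕ 90) ⊕ 63 = 2b ⊕ 63 = 48
byte 7: (9d ⊕ f0) ⊕ 20 = 6d ⊕ 20 = 4d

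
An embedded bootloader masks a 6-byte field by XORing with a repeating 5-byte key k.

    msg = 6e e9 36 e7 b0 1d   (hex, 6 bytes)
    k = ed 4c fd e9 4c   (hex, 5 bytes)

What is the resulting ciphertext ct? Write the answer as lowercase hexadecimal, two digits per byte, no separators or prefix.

The 5-byte key repeats, so the effective keystream is ed 4c fd e9 4c ed.
byte 0: 6e ⊕ ed = 83
byte 1: e9 ⊕ 4c = a5
byte 2: 36 ⊕ fd = cb
byte 3: e7 ⊕ e9 = 0e
byte 4: b0 ⊕ 4c = fc
byte 5: 1d ⊕ ed = f0

83a5cb0efcf0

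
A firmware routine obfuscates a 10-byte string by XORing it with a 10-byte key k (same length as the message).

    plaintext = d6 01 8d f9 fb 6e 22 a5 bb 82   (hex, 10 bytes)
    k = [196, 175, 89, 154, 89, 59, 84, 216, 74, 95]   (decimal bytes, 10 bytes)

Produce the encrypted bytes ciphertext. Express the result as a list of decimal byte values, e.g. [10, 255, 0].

[18, 174, 212, 99, 162, 85, 118, 125, 241, 221]

XOR is its own inverse, so applying the key byte-wise gives the result directly.
214 ^ 196 =  18
  1 ^ 175 = 174
141 ^  89 = 212
249 ^ 154 =  99
251 ^  89 = 162
110 ^  59 =  85
 34 ^  84 = 118
165 ^ 216 = 125
187 ^  74 = 241
130 ^  95 = 221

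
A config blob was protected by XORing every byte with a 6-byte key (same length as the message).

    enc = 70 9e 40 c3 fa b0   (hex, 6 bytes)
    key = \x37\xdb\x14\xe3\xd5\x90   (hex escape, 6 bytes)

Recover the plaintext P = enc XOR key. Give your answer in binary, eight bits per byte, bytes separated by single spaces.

70 xor 37 = 47
9e xor db = 45
40 xor 14 = 54
c3 xor e3 = 20
fa xor d5 = 2f
b0 xor 90 = 20

01000111 01000101 01010100 00100000 00101111 00100000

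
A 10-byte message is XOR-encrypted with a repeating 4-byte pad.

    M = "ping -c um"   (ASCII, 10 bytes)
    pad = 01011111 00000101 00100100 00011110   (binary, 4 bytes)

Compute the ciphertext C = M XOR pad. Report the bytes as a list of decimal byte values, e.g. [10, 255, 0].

[47, 108, 74, 121, 127, 40, 71, 62, 42, 104]

The 4-byte key repeats, so the effective keystream is 5f 05 24 1e 5f 05 24 1e 5f 05.
byte 0: 70 XOR 5f = 2f
byte 1: 69 XOR 05 = 6c
byte 2: 6e XOR 24 = 4a
byte 3: 67 XOR 1e = 79
byte 4: 20 XOR 5f = 7f
byte 5: 2d XOR 05 = 28
byte 6: 63 XOR 24 = 47
byte 7: 20 XOR 1e = 3e
byte 8: 75 XOR 5f = 2a
byte 9: 6d XOR 05 = 68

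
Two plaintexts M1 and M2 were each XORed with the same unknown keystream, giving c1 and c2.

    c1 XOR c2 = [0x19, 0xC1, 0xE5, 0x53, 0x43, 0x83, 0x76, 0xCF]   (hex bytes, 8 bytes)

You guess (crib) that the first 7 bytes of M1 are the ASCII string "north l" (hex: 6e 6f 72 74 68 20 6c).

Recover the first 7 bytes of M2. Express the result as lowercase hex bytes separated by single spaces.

Since c1 ⊕ c2 = M1 ⊕ M2, XORing with the guessed M1 bytes yields the corresponding M2 bytes: M2 = (c1 ⊕ c2) ⊕ M1.
byte 0: 00011001 XOR 01101110 = 01110111
byte 1: 11000001 XOR 01101111 = 10101110
byte 2: 11100101 XOR 01110010 = 10010111
byte 3: 01010011 XOR 01110100 = 00100111
byte 4: 01000011 XOR 01101000 = 00101011
byte 5: 10000011 XOR 00100000 = 10100011
byte 6: 01110110 XOR 01101100 = 00011010

77 ae 97 27 2b a3 1a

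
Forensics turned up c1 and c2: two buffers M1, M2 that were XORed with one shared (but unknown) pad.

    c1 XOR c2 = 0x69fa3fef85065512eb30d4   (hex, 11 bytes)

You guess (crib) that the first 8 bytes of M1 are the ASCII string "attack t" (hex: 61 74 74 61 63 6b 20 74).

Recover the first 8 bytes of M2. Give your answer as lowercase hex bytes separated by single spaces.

Since c1 ⊕ c2 = M1 ⊕ M2, XORing with the guessed M1 bytes yields the corresponding M2 bytes: M2 = (c1 ⊕ c2) ⊕ M1.
01101001 XOR 01100001 = 00001000
11111010 XOR 01110100 = 10001110
00111111 XOR 01110100 = 01001011
11101111 XOR 01100001 = 10001110
10000101 XOR 01100011 = 11100110
00000110 XOR 01101011 = 01101101
01010101 XOR 00100000 = 01110101
00010010 XOR 01110100 = 01100110

08 8e 4b 8e e6 6d 75 66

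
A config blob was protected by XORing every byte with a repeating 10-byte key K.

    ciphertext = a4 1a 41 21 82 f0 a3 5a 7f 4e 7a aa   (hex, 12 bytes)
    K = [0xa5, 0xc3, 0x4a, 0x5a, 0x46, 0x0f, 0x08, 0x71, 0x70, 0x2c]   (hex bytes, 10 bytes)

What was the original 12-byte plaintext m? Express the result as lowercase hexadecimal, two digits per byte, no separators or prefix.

The 10-byte key repeats, so the effective keystream is a5 c3 4a 5a 46 0f 08 71 70 2c a5 c3.
byte 0: a4 ^ a5 = 01
byte 1: 1a ^ c3 = d9
byte 2: 41 ^ 4a = 0b
byte 3: 21 ^ 5a = 7b
byte 4: 82 ^ 46 = c4
byte 5: f0 ^ 0f = ff
byte 6: a3 ^ 08 = ab
byte 7: 5a ^ 71 = 2b
byte 8: 7f ^ 70 = 0f
byte 9: 4e ^ 2c = 62
byte 10: 7a ^ a5 = df
byte 11: aa ^ c3 = 69

01d90b7bc4ffab2b0f62df69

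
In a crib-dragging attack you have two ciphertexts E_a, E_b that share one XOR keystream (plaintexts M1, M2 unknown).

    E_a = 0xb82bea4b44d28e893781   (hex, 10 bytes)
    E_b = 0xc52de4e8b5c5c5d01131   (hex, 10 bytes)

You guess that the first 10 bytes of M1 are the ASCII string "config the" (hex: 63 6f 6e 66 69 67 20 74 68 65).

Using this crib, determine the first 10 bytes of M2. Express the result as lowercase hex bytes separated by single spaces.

1e 69 60 c5 98 70 6b 2d 4e d5

First, E_a ⊕ E_b = (M1 ⊕ K) ⊕ (M2 ⊕ K) = M1 ⊕ M2, so the key drops out. Then M2 = (M1 ⊕ M2) ⊕ M1 over the first 10 bytes.
byte 0: (b8 xor c5) xor 63 = 7d xor 63 = 1e
byte 1: (2b xor 2d) xor 6f = 06 xor 6f = 69
byte 2: (ea xor e4) xor 6e = 0e xor 6e = 60
byte 3: (4b xor e8) xor 66 = a3 xor 66 = c5
byte 4: (44 xor b5) xor 69 = f1 xor 69 = 98
byte 5: (d2 xor c5) xor 67 = 17 xor 67 = 70
byte 6: (8e xor c5) xor 20 = 4b xor 20 = 6b
byte 7: (89 xor d0) xor 74 = 59 xor 74 = 2d
byte 8: (37 xor 11) xor 68 = 26 xor 68 = 4e
byte 9: (81 xor 31) xor 65 = b0 xor 65 = d5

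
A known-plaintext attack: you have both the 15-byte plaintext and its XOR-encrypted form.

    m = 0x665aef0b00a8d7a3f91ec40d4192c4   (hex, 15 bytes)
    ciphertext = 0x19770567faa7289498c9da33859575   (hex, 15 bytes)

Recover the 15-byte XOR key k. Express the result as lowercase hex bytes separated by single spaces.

Since ciphertext = m ⊕ k, XORing both sides with m gives k = m ⊕ ciphertext.
byte 0: 66 ⊕ 19 = 7f
byte 1: 5a ⊕ 77 = 2d
byte 2: ef ⊕ 05 = ea
byte 3: 0b ⊕ 67 = 6c
byte 4: 00 ⊕ fa = fa
byte 5: a8 ⊕ a7 = 0f
byte 6: d7 ⊕ 28 = ff
byte 7: a3 ⊕ 94 = 37
byte 8: f9 ⊕ 98 = 61
byte 9: 1e ⊕ c9 = d7
byte 10: c4 ⊕ da = 1e
byte 11: 0d ⊕ 33 = 3e
byte 12: 41 ⊕ 85 = c4
byte 13: 92 ⊕ 95 = 07
byte 14: c4 ⊕ 75 = b1

7f 2d ea 6c fa 0f ff 37 61 d7 1e 3e c4 07 b1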